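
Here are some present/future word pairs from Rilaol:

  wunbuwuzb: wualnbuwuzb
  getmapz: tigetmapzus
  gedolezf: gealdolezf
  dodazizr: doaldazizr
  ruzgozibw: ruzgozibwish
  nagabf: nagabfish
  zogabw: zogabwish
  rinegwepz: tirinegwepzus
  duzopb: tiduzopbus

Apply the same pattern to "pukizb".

"pukizb" has second-to-last letter 'z'. The stems whose second-to-last letter is 'z' (dodazizr → doaldazizr, wunbuwuzb → wualnbuwuzb, gedolezf → gealdolezf) insert -al- after the first vowel.
So pukizb → pualkizb.

pualkizb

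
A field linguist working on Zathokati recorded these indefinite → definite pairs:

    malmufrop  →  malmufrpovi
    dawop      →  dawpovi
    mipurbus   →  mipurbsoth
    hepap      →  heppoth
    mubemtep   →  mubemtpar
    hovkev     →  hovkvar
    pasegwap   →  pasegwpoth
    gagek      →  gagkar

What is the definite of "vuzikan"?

vuziknoth

"vuzikan" has last vowel 'a'. The stems whose last vowel is 'a' (hepap → heppoth, pasegwap → pasegwpoth) delete the last vowel and add -oth.
The other patterns: stems whose last vowel is 'e' delete the last vowel and add -ar; stems whose last vowel is 'o' delete the last vowel and add -ovi.
So vuzikan → vuziknoth.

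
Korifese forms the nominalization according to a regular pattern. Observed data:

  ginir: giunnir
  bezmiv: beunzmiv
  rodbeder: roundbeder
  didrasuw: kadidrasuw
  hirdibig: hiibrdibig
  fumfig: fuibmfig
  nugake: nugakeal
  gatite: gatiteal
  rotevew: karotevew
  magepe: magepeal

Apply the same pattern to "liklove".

"liklove" ends in -e. The stems ending in -e (magepe → magepeal, nugake → nugakeal, gatite → gatiteal) add -al.
The other patterns: stems ending in -w add the prefix ka-; stems ending in -g insert -ib- after the first vowel; stems ending in -r or -v insert -un- after the first vowel.
So liklove → likloveal.

likloveal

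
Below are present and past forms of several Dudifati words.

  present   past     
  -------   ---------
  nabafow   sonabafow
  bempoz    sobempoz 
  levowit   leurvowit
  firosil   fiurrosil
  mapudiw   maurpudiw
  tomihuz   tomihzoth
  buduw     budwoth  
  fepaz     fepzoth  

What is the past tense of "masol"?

nabafow and mapudiw both end in -w yet inflect differently (sonabafow, maurpudiw), so the final letter is not what conditions the rule; the last vowel is.
"masol" has last vowel 'o'. The stems whose last vowel is 'o' (nabafow → sonabafow, bempoz → sobempoz) add the prefix so-.
So masol → somasol.

somasol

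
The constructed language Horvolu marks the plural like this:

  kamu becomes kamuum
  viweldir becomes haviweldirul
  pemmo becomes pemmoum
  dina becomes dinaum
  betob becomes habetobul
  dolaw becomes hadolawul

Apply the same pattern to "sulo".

suloum

dina and dolaw both have last vowel 'a' yet inflect differently (dinaum, hadolawul), so the last vowel is not what conditions the rule; whether the stem ends in a vowel or a consonant is.
"sulo" ends in a vowel. The stems ending in a vowel (dina → dinaum, kamu → kamuum, pemmo → pemmoum) add -um.
So sulo → suloum.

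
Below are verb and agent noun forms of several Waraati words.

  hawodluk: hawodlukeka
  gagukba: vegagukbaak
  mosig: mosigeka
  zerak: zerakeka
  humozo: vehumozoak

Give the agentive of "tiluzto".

zerak and gagukba both have last vowel 'a' yet inflect differently (zerakeka, vegagukbaak), so the last vowel is not what conditions the rule; whether the stem ends in a vowel or a consonant is.
"tiluzto" ends in a vowel. The stems ending in a vowel (gagukba → vegagukbaak, humozo → vehumozoak) add ve- … -ak around the stem.
So tiluzto → vetiluztoak.

vetiluztoak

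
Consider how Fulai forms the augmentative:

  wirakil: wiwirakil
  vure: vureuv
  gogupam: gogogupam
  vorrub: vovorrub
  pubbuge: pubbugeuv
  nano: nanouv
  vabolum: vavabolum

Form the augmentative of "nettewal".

vorrub and vure both begin with v- yet inflect differently (vovorrub, vureuv), so the first letter is not what conditions the rule; whether the stem ends in a vowel or a consonant is.
"nettewal" ends in a consonant. The stems ending in a consonant (vorrub → vovorrub, vabolum → vavabolum, gogupam → gogogupam) repeat the first consonant+vowel as a prefix.
The other pattern: stems ending in a vowel add -uv.
So nettewal → nenettewal.

nenettewal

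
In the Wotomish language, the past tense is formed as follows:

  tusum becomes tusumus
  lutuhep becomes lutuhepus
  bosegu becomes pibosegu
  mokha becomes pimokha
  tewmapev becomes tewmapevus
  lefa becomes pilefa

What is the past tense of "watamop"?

watamopus

"watamop" ends in a consonant. The stems ending in a consonant (tusum → tusumus, tewmapev → tewmapevus, lutuhep → lutuhepus) add -us.
So watamop → watamopus.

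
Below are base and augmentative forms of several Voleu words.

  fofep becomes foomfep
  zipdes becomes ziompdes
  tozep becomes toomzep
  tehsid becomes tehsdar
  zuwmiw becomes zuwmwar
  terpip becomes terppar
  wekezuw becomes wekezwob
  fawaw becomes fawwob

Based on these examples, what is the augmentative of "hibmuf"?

fofep and terpip both end in -p yet inflect differently (foomfep, terppar), so the final letter is not what conditions the rule; the last vowel is.
"hibmuf" has last vowel 'u'. The one such stem in the data (wekezuw → wekezwob) deletes the last vowel and adds -ob (as does fawaw), so the same rule applies.
The other patterns: stems whose last vowel is 'e' insert -om- after the first vowel; stems whose last vowel is 'i' delete the last vowel and add -ar.
So hibmuf → hibmfob.

hibmfob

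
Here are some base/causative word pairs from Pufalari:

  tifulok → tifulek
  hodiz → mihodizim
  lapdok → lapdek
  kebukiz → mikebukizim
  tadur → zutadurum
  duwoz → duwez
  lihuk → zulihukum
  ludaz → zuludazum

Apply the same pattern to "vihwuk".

"vihwuk" has last vowel 'u'. The stems whose last vowel is 'u' (lihuk → zulihukum, tadur → zutadurum) add zu- … -um around the stem.
So vihwuk → zuvihwukum.

zuvihwukum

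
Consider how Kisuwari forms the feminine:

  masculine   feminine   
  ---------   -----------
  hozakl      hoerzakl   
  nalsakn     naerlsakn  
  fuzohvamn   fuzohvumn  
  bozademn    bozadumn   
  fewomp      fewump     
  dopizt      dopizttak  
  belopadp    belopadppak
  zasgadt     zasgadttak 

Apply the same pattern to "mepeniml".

nalsakn and fuzohvamn both end in -n yet inflect differently (naerlsakn, fuzohvumn), so the final letter is not what conditions the rule; the second-to-last letter is.
"mepeniml" has second-to-last letter 'm'. The stems whose second-to-last letter is 'm' (fuzohvamn → fuzohvumn, bozademn → bozadumn, fewomp → fewump) change the last vowel to 'u'.
So mepeniml → mepenuml.

mepenuml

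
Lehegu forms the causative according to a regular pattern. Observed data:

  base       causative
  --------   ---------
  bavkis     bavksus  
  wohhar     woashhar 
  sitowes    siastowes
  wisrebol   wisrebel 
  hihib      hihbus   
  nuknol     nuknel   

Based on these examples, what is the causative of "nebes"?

bavkis and sitowes both end in -s yet inflect differently (bavksus, siastowes), so the final letter is not what conditions the rule; the last vowel is.
"nebes" has last vowel 'e'. The one such stem in the data (sitowes → siastowes) inserts -as- after the first vowel (as does wohhar), so the same rule applies.
So nebes → neasbes.

neasbes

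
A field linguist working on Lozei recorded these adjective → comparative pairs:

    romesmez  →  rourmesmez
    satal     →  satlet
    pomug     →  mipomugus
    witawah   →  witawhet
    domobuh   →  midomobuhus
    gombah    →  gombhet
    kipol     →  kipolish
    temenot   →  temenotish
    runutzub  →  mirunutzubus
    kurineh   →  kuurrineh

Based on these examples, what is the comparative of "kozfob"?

gombah and domobuh both end in -h yet inflect differently (gombhet, midomobuhus), so the final letter is not what conditions the rule; the last vowel is.
"kozfob" has last vowel 'o'. The stems whose last vowel is 'o' (kipol → kipolish, temenot → temenotish) add -ish.
The other patterns: stems whose last vowel is 'a' delete the last vowel and add -et; stems whose last vowel is 'u' add mi- … -us around the stem; stems whose last vowel is 'e' insert -ur- after the first vowel.
So kozfob → kozfobish.

kozfobish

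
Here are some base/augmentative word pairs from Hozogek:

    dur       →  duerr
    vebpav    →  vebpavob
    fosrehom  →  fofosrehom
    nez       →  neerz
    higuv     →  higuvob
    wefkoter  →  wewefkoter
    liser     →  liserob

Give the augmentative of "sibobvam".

sisibobvam

dur and liser both end in -r yet inflect differently (duerr, liserob), so the final letter is not what conditions the rule; the number of vowels is.
"sibobvam" has 3 vowels. The stems with 3 vowels (wefkoter → wewefkoter, fosrehom → fofosrehom) repeat the first consonant+vowel as a prefix.
So sibobvam → sisibobvam.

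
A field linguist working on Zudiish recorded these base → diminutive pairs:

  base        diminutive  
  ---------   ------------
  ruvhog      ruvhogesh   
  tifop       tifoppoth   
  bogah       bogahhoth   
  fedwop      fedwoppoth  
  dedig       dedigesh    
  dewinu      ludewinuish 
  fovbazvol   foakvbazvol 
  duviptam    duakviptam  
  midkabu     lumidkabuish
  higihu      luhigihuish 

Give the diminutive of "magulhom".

ruvhog and fovbazvol both have last vowel 'o' yet inflect differently (ruvhogesh, foakvbazvol), so the last vowel is not what conditions the rule; the final letter is.
"magulhom" ends in -m. The one such stem in the data (duviptam → duakviptam) inserts -ak- after the first vowel (as does fovbazvol), so the same rule applies.
So magulhom → maakgulhom.

maakgulhom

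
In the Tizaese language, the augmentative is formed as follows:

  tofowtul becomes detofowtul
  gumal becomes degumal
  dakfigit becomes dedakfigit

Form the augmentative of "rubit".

derubit

Every pair shown (tofowtul → detofowtul, gumal → degumal, dakfigit → dedakfigit) follows the same rule: add the prefix de-.
So rubit → derubit.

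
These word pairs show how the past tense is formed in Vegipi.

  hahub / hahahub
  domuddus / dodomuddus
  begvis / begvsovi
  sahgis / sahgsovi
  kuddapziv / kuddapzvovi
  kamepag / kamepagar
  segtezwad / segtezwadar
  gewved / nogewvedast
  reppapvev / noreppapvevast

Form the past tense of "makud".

mamakud

domuddus and begvis both end in -s yet inflect differently (dodomuddus, begvsovi), so the final letter is not what conditions the rule; the last vowel is.
"makud" has last vowel 'u'. The stems whose last vowel is 'u' (hahub → hahahub, domuddus → dodomuddus) repeat the first consonant+vowel as a prefix.
The other patterns: stems whose last vowel is 'i' delete the last vowel and add -ovi; stems whose last vowel is 'a' add -ar; stems whose last vowel is 'e' add no- … -ast around the stem.
So makud → mamakud.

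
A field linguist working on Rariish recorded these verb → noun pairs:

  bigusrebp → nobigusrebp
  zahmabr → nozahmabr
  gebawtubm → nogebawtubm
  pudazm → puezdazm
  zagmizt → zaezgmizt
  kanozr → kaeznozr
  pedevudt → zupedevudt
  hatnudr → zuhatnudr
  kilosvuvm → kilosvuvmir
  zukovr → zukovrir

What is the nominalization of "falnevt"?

gebawtubm and pudazm both end in -m yet inflect differently (nogebawtubm, puezdazm), so the final letter is not what conditions the rule; the second-to-last letter is.
"falnevt" has second-to-last letter 'v'. The stems whose second-to-last letter is 'v' (kilosvuvm → kilosvuvmir, zukovr → zukovrir) add -ir.
The other patterns: stems whose second-to-last letter is 'b' add the prefix no-; stems whose second-to-last letter is 'z' insert -ez- after the first vowel; stems whose second-to-last letter is 'd' add the prefix zu-.
So falnevt → falnevtir.

falnevtir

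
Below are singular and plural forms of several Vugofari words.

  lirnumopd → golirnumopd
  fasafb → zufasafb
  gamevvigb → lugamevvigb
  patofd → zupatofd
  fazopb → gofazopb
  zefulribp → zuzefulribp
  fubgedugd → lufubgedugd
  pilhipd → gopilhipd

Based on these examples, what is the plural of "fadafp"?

zufadafp

fazopb and gamevvigb both end in -b yet inflect differently (gofazopb, lugamevvigb), so the final letter is not what conditions the rule; the second-to-last letter is.
"fadafp" has second-to-last letter 'f'. The stems whose second-to-last letter is 'f' (fasafb → zufasafb, patofd → zupatofd) add the prefix zu-.
The other patterns: stems whose second-to-last letter is 'p' add the prefix go-; stems whose second-to-last letter is 'g' add the prefix lu-.
So fadafp → zufadafp.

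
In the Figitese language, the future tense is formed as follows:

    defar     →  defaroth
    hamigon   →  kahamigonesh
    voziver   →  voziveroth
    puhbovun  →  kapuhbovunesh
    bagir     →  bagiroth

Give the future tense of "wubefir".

puhbovun and voziver both have 3 vowels yet inflect differently (kapuhbovunesh, voziveroth), so the number of vowels is not what conditions the rule; the final letter is.
"wubefir" ends in -r. The stems ending in -r (bagir → bagiroth, voziver → voziveroth, defar → defaroth) add -oth.
The other pattern: stems ending in -n add ka- … -esh around the stem.
So wubefir → wubefiroth.

wubefiroth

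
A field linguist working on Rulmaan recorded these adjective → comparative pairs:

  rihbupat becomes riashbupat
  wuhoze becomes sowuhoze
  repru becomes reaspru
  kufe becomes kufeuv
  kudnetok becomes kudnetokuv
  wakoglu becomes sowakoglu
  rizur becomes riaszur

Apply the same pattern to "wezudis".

kufe and wuhoze both end in -e yet inflect differently (kufeuv, sowuhoze), so the final letter is not what conditions the rule; the first letter is.
"wezudis" begins with w-. The stems beginning with w- (wuhoze → sowuhoze, wakoglu → sowakoglu) add the prefix so-.
The other patterns: stems beginning with r- insert -as- after the first vowel; stems beginning with k- add -uv.
So wezudis → sowezudis.

sowezudis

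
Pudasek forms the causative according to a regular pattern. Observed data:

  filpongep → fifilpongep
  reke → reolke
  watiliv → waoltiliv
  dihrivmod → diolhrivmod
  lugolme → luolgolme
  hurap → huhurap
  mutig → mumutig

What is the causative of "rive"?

filpongep and lugolme both have last vowel 'e' yet inflect differently (fifilpongep, luolgolme), so the last vowel is not what conditions the rule; the final letter is.
"rive" ends in -e. The stems ending in -e (lugolme → luolgolme, reke → reolke) insert -ol- after the first vowel.
The other pattern: stems ending in -g or -p repeat the first consonant+vowel as a prefix.
So rive → riolve.

riolve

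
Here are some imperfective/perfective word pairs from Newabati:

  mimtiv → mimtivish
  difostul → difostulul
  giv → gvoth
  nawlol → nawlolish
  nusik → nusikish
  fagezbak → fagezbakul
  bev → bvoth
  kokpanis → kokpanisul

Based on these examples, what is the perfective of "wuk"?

wkoth

giv and mimtiv both end in -v yet inflect differently (gvoth, mimtivish), so the final letter is not what conditions the rule; the number of vowels is.
"wuk" has 1 vowel. The stems with 1 vowel (giv → gvoth, bev → bvoth) delete the last vowel and add -oth.
The other patterns: stems with 2 vowels add -ish; stems with 3 vowels add -ul.
So wuk → wkoth.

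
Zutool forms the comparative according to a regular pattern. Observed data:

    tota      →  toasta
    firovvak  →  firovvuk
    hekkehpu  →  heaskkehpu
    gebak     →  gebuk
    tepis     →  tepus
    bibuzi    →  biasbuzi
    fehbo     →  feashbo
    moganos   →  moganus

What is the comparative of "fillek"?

filluk

"fillek" ends in a consonant. The stems ending in a consonant (gebak → gebuk, firovvak → firovvuk, tepis → tepus) change the last vowel to 'u'.
The other pattern: stems ending in a vowel insert -as- after the first vowel.
So fillek → filluk.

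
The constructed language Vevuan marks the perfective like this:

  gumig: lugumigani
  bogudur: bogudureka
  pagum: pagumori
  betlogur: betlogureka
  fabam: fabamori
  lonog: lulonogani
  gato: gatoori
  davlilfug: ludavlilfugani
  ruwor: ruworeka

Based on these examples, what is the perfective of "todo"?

pagum and betlogur both have last vowel 'u' yet inflect differently (pagumori, betlogureka), so the last vowel is not what conditions the rule; the final letter is.
"todo" ends in -o. The one such stem in the data (gato → gatoori) adds -ori, so the same rule applies.
So todo → todoori.

todoori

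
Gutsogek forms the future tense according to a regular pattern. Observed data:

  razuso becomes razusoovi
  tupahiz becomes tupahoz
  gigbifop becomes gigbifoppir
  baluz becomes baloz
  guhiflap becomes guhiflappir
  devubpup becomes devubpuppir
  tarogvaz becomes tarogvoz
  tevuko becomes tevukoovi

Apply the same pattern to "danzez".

danzoz

razuso and gigbifop both have last vowel 'o' yet inflect differently (razusoovi, gigbifoppir), so the last vowel is not what conditions the rule; the final letter is.
"danzez" ends in -z. The stems ending in -z (tarogvaz → tarogvoz, tupahiz → tupahoz, baluz → baloz) change the last vowel to 'o'.
The other patterns: stems ending in -o add -ovi; stems ending in -p double the final consonant and add -ir.
So danzez → danzoz.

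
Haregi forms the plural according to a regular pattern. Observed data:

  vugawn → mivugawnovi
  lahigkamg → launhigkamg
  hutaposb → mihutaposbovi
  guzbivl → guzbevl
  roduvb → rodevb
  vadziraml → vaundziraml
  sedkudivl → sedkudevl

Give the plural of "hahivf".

hahevf

"hahivf" has second-to-last letter 'v'. The stems whose second-to-last letter is 'v' (sedkudivl → sedkudevl, guzbivl → guzbevl, roduvb → rodevb) change the last vowel to 'e'.
So hahivf → hahevf.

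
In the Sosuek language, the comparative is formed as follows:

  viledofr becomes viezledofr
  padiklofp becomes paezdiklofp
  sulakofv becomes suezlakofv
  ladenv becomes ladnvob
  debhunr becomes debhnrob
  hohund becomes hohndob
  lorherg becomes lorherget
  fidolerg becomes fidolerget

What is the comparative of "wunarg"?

wunarget

"wunarg" has second-to-last letter 'r'. The stems whose second-to-last letter is 'r' (lorherg → lorherget, fidolerg → fidolerget) add -et.
The other patterns: stems whose second-to-last letter is 'f' insert -ez- after the first vowel; stems whose second-to-last letter is 'n' delete the last vowel and add -ob.
So wunarg → wunarget.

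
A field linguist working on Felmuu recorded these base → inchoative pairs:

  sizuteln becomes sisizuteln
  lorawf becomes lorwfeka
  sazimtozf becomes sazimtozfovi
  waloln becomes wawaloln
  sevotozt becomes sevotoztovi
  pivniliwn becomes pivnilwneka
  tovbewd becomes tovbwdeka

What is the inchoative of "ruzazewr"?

waloln and pivniliwn both end in -n yet inflect differently (wawaloln, pivnilwneka), so the final letter is not what conditions the rule; the second-to-last letter is.
"ruzazewr" has second-to-last letter 'w'. The stems whose second-to-last letter is 'w' (tovbewd → tovbwdeka, pivniliwn → pivnilwneka, lorawf → lorwfeka) delete the last vowel and add -eka.
The other patterns: stems whose second-to-last letter is 'z' add -ovi; stems whose second-to-last letter is 'l' repeat the first consonant+vowel as a prefix.
So ruzazewr → ruzazwreka.

ruzazwreka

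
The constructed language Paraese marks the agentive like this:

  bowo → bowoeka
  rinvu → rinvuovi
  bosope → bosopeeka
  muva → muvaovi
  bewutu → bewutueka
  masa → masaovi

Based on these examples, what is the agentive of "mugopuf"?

bewutu and rinvu both end in -u yet inflect differently (bewutueka, rinvuovi), so the final letter is not what conditions the rule; the first letter is.
"mugopuf" begins with m-. The stems beginning with m- (masa → masaovi, muva → muvaovi) add -ovi.
So mugopuf → mugopufovi.

mugopufovi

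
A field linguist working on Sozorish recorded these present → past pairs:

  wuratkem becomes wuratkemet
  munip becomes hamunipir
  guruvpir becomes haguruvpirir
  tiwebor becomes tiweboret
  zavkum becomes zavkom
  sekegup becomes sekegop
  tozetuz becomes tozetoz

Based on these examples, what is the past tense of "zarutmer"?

"zarutmer" has last vowel 'e'. The one such stem in the data (wuratkem → wuratkemet) adds -et, so the same rule applies.
The other patterns: stems whose last vowel is 'i' add ha- … -ir around the stem; stems whose last vowel is 'u' change the last vowel to 'o'.
So zarutmer → zarutmeret.

zarutmeret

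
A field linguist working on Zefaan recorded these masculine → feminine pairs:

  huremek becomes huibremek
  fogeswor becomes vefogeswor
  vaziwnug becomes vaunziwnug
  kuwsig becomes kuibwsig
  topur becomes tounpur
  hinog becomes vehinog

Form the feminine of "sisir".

siibsir

"sisir" has last vowel 'i'. The one such stem in the data (kuwsig → kuibwsig) inserts -ib- after the first vowel (as does huremek), so the same rule applies.
The other patterns: stems whose last vowel is 'o' add the prefix ve-; stems whose last vowel is 'u' insert -un- after the first vowel.
So sisir → siibsir.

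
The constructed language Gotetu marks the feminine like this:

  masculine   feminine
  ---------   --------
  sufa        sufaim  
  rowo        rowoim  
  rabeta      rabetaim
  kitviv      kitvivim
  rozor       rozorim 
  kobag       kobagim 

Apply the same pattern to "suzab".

Every pair shown (sufa → sufaim, rowo → rowoim, rabeta → rabetaim, …) follows the same rule: add -im.
So suzab → suzabim.

suzabim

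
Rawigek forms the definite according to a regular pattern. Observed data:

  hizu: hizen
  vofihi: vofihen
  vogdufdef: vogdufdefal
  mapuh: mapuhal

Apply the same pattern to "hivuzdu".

hizu and mapuh both have last vowel 'u' yet inflect differently (hizen, mapuhal), so the last vowel is not what conditions the rule; whether the stem ends in a vowel or a consonant is.
"hivuzdu" ends in a vowel. The stems ending in a vowel (hizu → hizen, vofihi → vofihen) drop the final letter and add -en.
So hivuzdu → hivuzden.

hivuzden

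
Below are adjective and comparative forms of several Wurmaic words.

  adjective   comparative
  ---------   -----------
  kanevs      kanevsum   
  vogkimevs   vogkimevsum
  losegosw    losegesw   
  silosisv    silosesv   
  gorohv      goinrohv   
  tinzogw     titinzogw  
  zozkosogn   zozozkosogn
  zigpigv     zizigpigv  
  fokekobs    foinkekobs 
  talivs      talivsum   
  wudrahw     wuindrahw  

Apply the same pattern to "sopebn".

"sopebn" has second-to-last letter 'b'. The one such stem in the data (fokekobs → foinkekobs) inserts -in- after the first vowel (as do gorohv, wudrahw), so the same rule applies.
The other patterns: stems whose second-to-last letter is 'g' repeat the first consonant+vowel as a prefix; stems whose second-to-last letter is 'v' add -um; stems whose second-to-last letter is 's' change the last vowel to 'e'.
So sopebn → soinpebn.

soinpebn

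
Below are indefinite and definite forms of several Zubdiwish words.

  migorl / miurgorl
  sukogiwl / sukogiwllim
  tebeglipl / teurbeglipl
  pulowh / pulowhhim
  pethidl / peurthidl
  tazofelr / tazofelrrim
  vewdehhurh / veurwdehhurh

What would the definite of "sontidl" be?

sukogiwl and pethidl both end in -l yet inflect differently (sukogiwllim, peurthidl), so the final letter is not what conditions the rule; the second-to-last letter is.
"sontidl" has second-to-last letter 'd'. The one such stem in the data (pethidl → peurthidl) inserts -ur- after the first vowel (as do vewdehhurh, tebeglipl), so the same rule applies.
So sontidl → sourntidl.

sourntidl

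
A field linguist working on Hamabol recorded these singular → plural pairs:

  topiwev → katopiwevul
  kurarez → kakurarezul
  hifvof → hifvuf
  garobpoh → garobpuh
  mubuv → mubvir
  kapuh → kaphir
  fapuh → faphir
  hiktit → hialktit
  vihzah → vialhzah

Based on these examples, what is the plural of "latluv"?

topiwev and mubuv both end in -v yet inflect differently (katopiwevul, mubvir), so the final letter is not what conditions the rule; the last vowel is.
"latluv" has last vowel 'u'. The stems whose last vowel is 'u' (mubuv → mubvir, kapuh → kaphir, fapuh → faphir) delete the last vowel and add -ir.
The other patterns: stems whose last vowel is 'e' add ka- … -ul around the stem; stems whose last vowel is 'o' change the last vowel to 'u'; stems whose last vowel is 'a' or 'i' insert -al- after the first vowel.
So latluv → latlvir.

latlvir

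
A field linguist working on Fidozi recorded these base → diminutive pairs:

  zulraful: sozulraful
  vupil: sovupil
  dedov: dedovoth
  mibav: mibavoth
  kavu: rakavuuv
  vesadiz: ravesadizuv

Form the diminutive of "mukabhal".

somukabhal

zulraful and kavu both have last vowel 'u' yet inflect differently (sozulraful, rakavuuv), so the last vowel is not what conditions the rule; the final letter is.
"mukabhal" ends in -l. The stems ending in -l (zulraful → sozulraful, vupil → sovupil) add the prefix so-.
The other patterns: stems ending in -v add -oth; stems ending in -u or -z add ra- … -uv around the stem.
So mukabhal → somukabhal.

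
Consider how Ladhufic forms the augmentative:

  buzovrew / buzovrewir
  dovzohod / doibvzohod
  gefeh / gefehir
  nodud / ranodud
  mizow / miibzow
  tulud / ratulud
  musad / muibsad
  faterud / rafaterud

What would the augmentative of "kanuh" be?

rakanuh

faterud and musad both end in -d yet inflect differently (rafaterud, muibsad), so the final letter is not what conditions the rule; the last vowel is.
"kanuh" has last vowel 'u'. The stems whose last vowel is 'u' (faterud → rafaterud, nodud → ranodud, tulud → ratulud) add the prefix ra-.
So kanuh → rakanuh.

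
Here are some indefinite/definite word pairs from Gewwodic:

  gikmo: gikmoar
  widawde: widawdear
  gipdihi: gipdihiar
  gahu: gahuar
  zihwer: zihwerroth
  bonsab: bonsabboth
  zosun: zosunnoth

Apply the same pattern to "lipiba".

"lipiba" ends in a vowel. The stems ending in a vowel (gikmo → gikmoar, widawde → widawdear, gipdihi → gipdihiar) add -ar.
So lipiba → lipibaar.

lipibaar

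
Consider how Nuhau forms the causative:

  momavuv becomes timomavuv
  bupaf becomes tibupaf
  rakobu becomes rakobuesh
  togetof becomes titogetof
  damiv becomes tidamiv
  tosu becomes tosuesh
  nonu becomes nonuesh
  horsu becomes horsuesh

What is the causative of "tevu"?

tevuesh

rakobu and momavuv both have last vowel 'u' yet inflect differently (rakobuesh, timomavuv), so the last vowel is not what conditions the rule; the final letter is.
"tevu" ends in -u. The stems ending in -u (rakobu → rakobuesh, tosu → tosuesh, horsu → horsuesh) add -esh.
The other pattern: stems ending in -f or -v add the prefix ti-.
So tevu → tevuesh.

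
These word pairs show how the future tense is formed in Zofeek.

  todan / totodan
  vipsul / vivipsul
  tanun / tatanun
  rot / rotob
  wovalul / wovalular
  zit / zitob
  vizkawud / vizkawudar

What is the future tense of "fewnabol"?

fewnabolar

vipsul and wovalul both end in -l yet inflect differently (vivipsul, wovalular), so the final letter is not what conditions the rule; the number of vowels is.
"fewnabol" has 3 vowels. The stems with 3 vowels (wovalul → wovalular, vizkawud → vizkawudar) add -ar.
The other patterns: stems with 1 vowel add -ob; stems with 2 vowels repeat the first consonant+vowel as a prefix.
So fewnabol → fewnabolar.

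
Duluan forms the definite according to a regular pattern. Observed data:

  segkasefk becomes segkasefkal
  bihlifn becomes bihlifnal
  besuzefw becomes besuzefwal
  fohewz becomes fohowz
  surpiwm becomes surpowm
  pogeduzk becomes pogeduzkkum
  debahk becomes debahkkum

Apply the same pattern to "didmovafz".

segkasefk and pogeduzk both end in -k yet inflect differently (segkasefkal, pogeduzkkum), so the final letter is not what conditions the rule; the second-to-last letter is.
"didmovafz" has second-to-last letter 'f'. The stems whose second-to-last letter is 'f' (segkasefk → segkasefkal, bihlifn → bihlifnal, besuzefw → besuzefwal) add -al.
The other patterns: stems whose second-to-last letter is 'w' change the last vowel to 'o'; stems whose second-to-last letter is 'h' or 'z' double the final consonant and add -um.
So didmovafz → didmovafzal.

didmovafzal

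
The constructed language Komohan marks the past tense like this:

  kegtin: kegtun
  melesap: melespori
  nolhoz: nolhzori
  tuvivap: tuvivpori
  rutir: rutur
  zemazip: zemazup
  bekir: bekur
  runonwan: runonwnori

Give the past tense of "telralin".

zemazip and tuvivap both end in -p yet inflect differently (zemazup, tuvivpori), so the final letter is not what conditions the rule; the last vowel is.
"telralin" has last vowel 'i'. The stems whose last vowel is 'i' (rutir → rutur, bekir → bekur, zemazip → zemazup) change the last vowel to 'u'.
The other pattern: stems whose last vowel is 'a' or 'o' delete the last vowel and add -ori.
So telralin → telralun.

telralun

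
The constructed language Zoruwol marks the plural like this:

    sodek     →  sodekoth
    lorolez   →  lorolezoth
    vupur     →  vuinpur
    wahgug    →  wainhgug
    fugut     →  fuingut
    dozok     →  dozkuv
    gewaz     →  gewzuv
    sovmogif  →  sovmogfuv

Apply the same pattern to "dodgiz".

sodek and dozok both end in -k yet inflect differently (sodekoth, dozkuv), so the final letter is not what conditions the rule; the last vowel is.
"dodgiz" has last vowel 'i'. The one such stem in the data (sovmogif → sovmogfuv) deletes the last vowel and adds -uv (as do dozok, gewaz), so the same rule applies.
The other patterns: stems whose last vowel is 'e' add -oth; stems whose last vowel is 'u' insert -in- after the first vowel.
So dodgiz → dodgzuv.

dodgzuv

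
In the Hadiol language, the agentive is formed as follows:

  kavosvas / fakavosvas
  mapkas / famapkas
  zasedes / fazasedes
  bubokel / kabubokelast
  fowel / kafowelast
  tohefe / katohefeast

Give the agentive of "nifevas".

zasedes and bubokel both have last vowel 'e' yet inflect differently (fazasedes, kabubokelast), so the last vowel is not what conditions the rule; the final letter is.
"nifevas" ends in -s. The stems ending in -s (kavosvas → fakavosvas, mapkas → famapkas, zasedes → fazasedes) add the prefix fa-.
The other pattern: stems ending in -e or -l add ka- … -ast around the stem.
So nifevas → fanifevas.

fanifevas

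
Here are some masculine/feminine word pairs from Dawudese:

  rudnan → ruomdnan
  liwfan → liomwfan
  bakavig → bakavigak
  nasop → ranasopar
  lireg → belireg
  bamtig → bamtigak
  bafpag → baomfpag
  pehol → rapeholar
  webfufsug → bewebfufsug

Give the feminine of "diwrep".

bediwrep

bakavig and lireg both end in -g yet inflect differently (bakavigak, belireg), so the final letter is not what conditions the rule; the last vowel is.
"diwrep" has last vowel 'e'. The one such stem in the data (lireg → belireg) adds the prefix be-, so the same rule applies.
So diwrep → bediwrep.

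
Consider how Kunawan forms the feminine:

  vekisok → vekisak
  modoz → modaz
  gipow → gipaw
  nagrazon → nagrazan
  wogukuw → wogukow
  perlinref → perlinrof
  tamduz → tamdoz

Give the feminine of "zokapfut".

zokapfot

gipow and wogukuw both end in -w yet inflect differently (gipaw, wogukow), so the final letter is not what conditions the rule; the last vowel is.
"zokapfut" has last vowel 'u'. The stems whose last vowel is 'u' (wogukuw → wogukow, tamduz → tamdoz) change the last vowel to 'o'.
The other pattern: stems whose last vowel is 'o' change the last vowel to 'a'.
So zokapfut → zokapfot.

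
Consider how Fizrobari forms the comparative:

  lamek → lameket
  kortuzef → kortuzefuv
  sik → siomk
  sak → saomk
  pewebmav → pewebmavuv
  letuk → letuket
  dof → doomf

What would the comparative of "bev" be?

beomv

sak and lamek both end in -k yet inflect differently (saomk, lameket), so the final letter is not what conditions the rule; the number of vowels is.
"bev" has 1 vowel. The stems with 1 vowel (sak → saomk, sik → siomk, dof → doomf) insert -om- after the first vowel.
So bev → beomv.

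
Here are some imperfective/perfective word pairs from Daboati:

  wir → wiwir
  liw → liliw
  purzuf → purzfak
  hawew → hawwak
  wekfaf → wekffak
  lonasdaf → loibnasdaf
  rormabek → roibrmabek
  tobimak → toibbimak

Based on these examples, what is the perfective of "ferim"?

fermak

liw and hawew both end in -w yet inflect differently (liliw, hawwak), so the final letter is not what conditions the rule; the number of vowels is.
"ferim" has 2 vowels. The stems with 2 vowels (purzuf → purzfak, hawew → hawwak, wekfaf → wekffak) delete the last vowel and add -ak.
The other patterns: stems with 1 vowel repeat the first consonant+vowel as a prefix; stems with 3 vowels insert -ib- after the first vowel.
So ferim → fermak.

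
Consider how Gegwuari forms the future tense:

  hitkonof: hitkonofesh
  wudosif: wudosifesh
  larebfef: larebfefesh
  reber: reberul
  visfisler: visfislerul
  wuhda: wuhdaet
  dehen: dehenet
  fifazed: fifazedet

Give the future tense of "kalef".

larebfef and reber both have last vowel 'e' yet inflect differently (larebfefesh, reberul), so the last vowel is not what conditions the rule; the final letter is.
"kalef" ends in -f. The stems ending in -f (hitkonof → hitkonofesh, wudosif → wudosifesh, larebfef → larebfefesh) add -esh.
So kalef → kalefesh.

kalefesh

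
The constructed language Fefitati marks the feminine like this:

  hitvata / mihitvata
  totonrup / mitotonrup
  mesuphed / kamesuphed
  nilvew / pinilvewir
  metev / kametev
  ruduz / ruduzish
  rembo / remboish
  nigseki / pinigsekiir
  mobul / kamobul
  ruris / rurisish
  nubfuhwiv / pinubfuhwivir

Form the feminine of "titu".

"titu" begins with t-. The one such stem in the data (totonrup → mitotonrup) adds the prefix mi-, so the same rule applies.
So titu → mititu.

mititu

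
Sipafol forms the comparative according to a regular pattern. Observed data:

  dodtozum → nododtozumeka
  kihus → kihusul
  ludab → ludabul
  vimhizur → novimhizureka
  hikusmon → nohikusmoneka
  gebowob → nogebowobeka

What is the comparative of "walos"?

gebowob and ludab both end in -b yet inflect differently (nogebowobeka, ludabul), so the final letter is not what conditions the rule; the number of vowels is.
"walos" has 2 vowels. The stems with 2 vowels (kihus → kihusul, ludab → ludabul) add -ul.
The other pattern: stems with 3 vowels add no- … -eka around the stem.
So walos → walosul.

walosul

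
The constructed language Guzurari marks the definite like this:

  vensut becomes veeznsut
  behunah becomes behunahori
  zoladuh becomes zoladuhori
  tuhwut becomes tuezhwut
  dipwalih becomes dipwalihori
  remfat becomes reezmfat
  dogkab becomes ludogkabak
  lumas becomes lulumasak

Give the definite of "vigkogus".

luvigkogusak

zoladuh and tuhwut both have last vowel 'u' yet inflect differently (zoladuhori, tuezhwut), so the last vowel is not what conditions the rule; the final letter is.
"vigkogus" ends in -s. The one such stem in the data (lumas → lulumasak) adds lu- … -ak around the stem, so the same rule applies.
The other patterns: stems ending in -h add -ori; stems ending in -t insert -ez- after the first vowel.
So vigkogus → luvigkogusak.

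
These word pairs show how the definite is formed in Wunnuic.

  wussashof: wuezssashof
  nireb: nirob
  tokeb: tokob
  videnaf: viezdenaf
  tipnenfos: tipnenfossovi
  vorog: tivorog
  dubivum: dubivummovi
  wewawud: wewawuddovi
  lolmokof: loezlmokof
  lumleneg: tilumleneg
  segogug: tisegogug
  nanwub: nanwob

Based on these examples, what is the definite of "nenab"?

lolmokof and vorog both have last vowel 'o' yet inflect differently (loezlmokof, tivorog), so the last vowel is not what conditions the rule; the final letter is.
"nenab" ends in -b. The stems ending in -b (tokeb → tokob, nanwub → nanwob, nireb → nirob) change the last vowel to 'o'.
So nenab → nenob.

nenob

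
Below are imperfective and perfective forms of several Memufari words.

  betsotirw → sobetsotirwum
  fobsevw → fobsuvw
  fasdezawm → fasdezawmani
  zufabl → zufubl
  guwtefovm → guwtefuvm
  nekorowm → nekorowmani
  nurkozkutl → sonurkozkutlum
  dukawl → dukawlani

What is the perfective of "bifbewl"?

bifbewlani

dukawl and nurkozkutl both end in -l yet inflect differently (dukawlani, sonurkozkutlum), so the final letter is not what conditions the rule; the second-to-last letter is.
"bifbewl" has second-to-last letter 'w'. The stems whose second-to-last letter is 'w' (nekorowm → nekorowmani, fasdezawm → fasdezawmani, dukawl → dukawlani) add -ani.
The other patterns: stems whose second-to-last letter is 'r' or 't' add so- … -um around the stem; stems whose second-to-last letter is 'b' or 'v' change the last vowel to 'u'.
So bifbewl → bifbewlani.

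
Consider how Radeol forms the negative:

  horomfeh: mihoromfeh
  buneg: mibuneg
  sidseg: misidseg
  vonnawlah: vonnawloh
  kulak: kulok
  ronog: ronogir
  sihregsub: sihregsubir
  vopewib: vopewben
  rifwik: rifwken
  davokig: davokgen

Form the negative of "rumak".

rumok

horomfeh and vonnawlah both end in -h yet inflect differently (mihoromfeh, vonnawloh), so the final letter is not what conditions the rule; the last vowel is.
"rumak" has last vowel 'a'. The stems whose last vowel is 'a' (vonnawlah → vonnawloh, kulak → kulok) change the last vowel to 'o'.
The other patterns: stems whose last vowel is 'e' add the prefix mi-; stems whose last vowel is 'o' or 'u' add -ir; stems whose last vowel is 'i' delete the last vowel and add -en.
So rumak → rumok.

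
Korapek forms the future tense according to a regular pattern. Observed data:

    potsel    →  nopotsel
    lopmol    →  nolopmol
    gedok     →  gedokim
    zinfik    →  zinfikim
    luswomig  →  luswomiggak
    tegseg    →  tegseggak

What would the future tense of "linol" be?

nolinol

"linol" ends in -l. The stems ending in -l (potsel → nopotsel, lopmol → nolopmol) add the prefix no-.
The other patterns: stems ending in -k add -im; stems ending in -g double the final consonant and add -ak.
So linol → nolinol.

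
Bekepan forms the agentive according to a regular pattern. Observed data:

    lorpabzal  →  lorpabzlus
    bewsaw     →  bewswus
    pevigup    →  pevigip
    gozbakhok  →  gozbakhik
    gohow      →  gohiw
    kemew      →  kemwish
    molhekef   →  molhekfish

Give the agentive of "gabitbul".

bewsaw and gohow both end in -w yet inflect differently (bewswus, gohiw), so the final letter is not what conditions the rule; the last vowel is.
"gabitbul" has last vowel 'u'. The one such stem in the data (pevigup → pevigip) changes the last vowel to 'i' (as do gozbakhok, gohow), so the same rule applies.
The other patterns: stems whose last vowel is 'a' delete the last vowel and add -us; stems whose last vowel is 'e' delete the last vowel and add -ish.
So gabitbul → gabitbil.

gabitbil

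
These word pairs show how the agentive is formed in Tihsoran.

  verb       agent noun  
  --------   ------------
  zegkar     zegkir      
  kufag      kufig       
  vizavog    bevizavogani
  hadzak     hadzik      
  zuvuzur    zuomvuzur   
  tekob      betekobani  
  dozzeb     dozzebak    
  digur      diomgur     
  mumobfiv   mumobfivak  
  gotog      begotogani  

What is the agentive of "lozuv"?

loomzuv

"lozuv" has last vowel 'u'. The stems whose last vowel is 'u' (zuvuzur → zuomvuzur, digur → diomgur) insert -om- after the first vowel.
So lozuv → loomzuv.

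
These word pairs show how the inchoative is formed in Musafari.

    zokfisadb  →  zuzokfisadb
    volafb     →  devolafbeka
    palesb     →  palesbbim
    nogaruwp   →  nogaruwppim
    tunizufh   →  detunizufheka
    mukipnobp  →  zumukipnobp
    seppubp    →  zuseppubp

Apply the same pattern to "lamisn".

lamisnnim

"lamisn" has second-to-last letter 's'. The one such stem in the data (palesb → palesbbim) doubles the final consonant and adds -im (as does nogaruwp), so the same rule applies.
The other patterns: stems whose second-to-last letter is 'f' add de- … -eka around the stem; stems whose second-to-last letter is 'b' or 'd' add the prefix zu-.
So lamisn → lamisnnim.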